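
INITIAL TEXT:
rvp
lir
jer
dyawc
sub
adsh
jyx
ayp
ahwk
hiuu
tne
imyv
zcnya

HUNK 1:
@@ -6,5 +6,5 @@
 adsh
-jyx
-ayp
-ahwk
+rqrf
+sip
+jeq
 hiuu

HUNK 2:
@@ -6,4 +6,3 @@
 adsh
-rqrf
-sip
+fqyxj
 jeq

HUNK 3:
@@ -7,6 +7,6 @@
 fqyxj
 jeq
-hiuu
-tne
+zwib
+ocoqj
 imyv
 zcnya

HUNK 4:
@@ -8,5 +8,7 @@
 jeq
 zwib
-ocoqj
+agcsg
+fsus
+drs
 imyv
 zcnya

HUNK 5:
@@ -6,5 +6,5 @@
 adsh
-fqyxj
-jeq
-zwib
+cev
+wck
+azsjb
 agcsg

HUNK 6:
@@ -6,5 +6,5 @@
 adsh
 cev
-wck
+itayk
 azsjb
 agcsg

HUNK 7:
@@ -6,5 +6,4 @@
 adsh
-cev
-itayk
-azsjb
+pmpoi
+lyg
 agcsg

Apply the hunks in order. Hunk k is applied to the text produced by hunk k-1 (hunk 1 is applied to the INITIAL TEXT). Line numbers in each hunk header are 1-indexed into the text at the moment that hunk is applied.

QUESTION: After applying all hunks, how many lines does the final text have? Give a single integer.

Answer: 13

Derivation:
Hunk 1: at line 6 remove [jyx,ayp,ahwk] add [rqrf,sip,jeq] -> 13 lines: rvp lir jer dyawc sub adsh rqrf sip jeq hiuu tne imyv zcnya
Hunk 2: at line 6 remove [rqrf,sip] add [fqyxj] -> 12 lines: rvp lir jer dyawc sub adsh fqyxj jeq hiuu tne imyv zcnya
Hunk 3: at line 7 remove [hiuu,tne] add [zwib,ocoqj] -> 12 lines: rvp lir jer dyawc sub adsh fqyxj jeq zwib ocoqj imyv zcnya
Hunk 4: at line 8 remove [ocoqj] add [agcsg,fsus,drs] -> 14 lines: rvp lir jer dyawc sub adsh fqyxj jeq zwib agcsg fsus drs imyv zcnya
Hunk 5: at line 6 remove [fqyxj,jeq,zwib] add [cev,wck,azsjb] -> 14 lines: rvp lir jer dyawc sub adsh cev wck azsjb agcsg fsus drs imyv zcnya
Hunk 6: at line 6 remove [wck] add [itayk] -> 14 lines: rvp lir jer dyawc sub adsh cev itayk azsjb agcsg fsus drs imyv zcnya
Hunk 7: at line 6 remove [cev,itayk,azsjb] add [pmpoi,lyg] -> 13 lines: rvp lir jer dyawc sub adsh pmpoi lyg agcsg fsus drs imyv zcnya
Final line count: 13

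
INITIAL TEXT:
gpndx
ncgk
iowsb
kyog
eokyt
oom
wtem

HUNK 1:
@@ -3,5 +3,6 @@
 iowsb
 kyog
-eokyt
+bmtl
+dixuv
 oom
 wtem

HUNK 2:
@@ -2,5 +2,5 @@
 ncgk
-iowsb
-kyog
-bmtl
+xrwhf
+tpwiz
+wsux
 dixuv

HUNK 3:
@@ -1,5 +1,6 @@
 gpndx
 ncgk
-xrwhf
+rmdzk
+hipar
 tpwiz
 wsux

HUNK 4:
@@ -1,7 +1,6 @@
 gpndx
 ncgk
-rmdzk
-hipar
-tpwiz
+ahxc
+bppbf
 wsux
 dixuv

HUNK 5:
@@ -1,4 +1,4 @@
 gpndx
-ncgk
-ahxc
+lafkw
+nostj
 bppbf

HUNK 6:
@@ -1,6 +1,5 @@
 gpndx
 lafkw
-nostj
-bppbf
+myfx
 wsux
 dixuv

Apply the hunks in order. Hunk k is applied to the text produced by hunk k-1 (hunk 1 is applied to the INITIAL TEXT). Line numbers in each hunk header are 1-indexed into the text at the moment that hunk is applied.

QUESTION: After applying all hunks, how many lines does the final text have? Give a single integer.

Answer: 7

Derivation:
Hunk 1: at line 3 remove [eokyt] add [bmtl,dixuv] -> 8 lines: gpndx ncgk iowsb kyog bmtl dixuv oom wtem
Hunk 2: at line 2 remove [iowsb,kyog,bmtl] add [xrwhf,tpwiz,wsux] -> 8 lines: gpndx ncgk xrwhf tpwiz wsux dixuv oom wtem
Hunk 3: at line 1 remove [xrwhf] add [rmdzk,hipar] -> 9 lines: gpndx ncgk rmdzk hipar tpwiz wsux dixuv oom wtem
Hunk 4: at line 1 remove [rmdzk,hipar,tpwiz] add [ahxc,bppbf] -> 8 lines: gpndx ncgk ahxc bppbf wsux dixuv oom wtem
Hunk 5: at line 1 remove [ncgk,ahxc] add [lafkw,nostj] -> 8 lines: gpndx lafkw nostj bppbf wsux dixuv oom wtem
Hunk 6: at line 1 remove [nostj,bppbf] add [myfx] -> 7 lines: gpndx lafkw myfx wsux dixuv oom wtem
Final line count: 7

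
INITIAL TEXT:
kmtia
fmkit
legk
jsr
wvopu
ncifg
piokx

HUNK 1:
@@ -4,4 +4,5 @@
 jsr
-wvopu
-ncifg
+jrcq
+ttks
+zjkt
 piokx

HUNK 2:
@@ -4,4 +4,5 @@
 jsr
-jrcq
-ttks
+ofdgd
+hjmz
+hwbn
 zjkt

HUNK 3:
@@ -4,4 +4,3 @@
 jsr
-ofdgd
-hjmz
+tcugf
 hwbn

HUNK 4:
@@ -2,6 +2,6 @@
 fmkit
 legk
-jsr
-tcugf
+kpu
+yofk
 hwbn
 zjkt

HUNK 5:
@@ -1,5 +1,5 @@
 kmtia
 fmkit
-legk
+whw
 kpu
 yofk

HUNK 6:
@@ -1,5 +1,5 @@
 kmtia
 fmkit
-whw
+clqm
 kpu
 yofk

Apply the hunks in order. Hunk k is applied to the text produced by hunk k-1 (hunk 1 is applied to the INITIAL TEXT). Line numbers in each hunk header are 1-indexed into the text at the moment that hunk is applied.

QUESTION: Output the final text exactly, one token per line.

Answer: kmtia
fmkit
clqm
kpu
yofk
hwbn
zjkt
piokx

Derivation:
Hunk 1: at line 4 remove [wvopu,ncifg] add [jrcq,ttks,zjkt] -> 8 lines: kmtia fmkit legk jsr jrcq ttks zjkt piokx
Hunk 2: at line 4 remove [jrcq,ttks] add [ofdgd,hjmz,hwbn] -> 9 lines: kmtia fmkit legk jsr ofdgd hjmz hwbn zjkt piokx
Hunk 3: at line 4 remove [ofdgd,hjmz] add [tcugf] -> 8 lines: kmtia fmkit legk jsr tcugf hwbn zjkt piokx
Hunk 4: at line 2 remove [jsr,tcugf] add [kpu,yofk] -> 8 lines: kmtia fmkit legk kpu yofk hwbn zjkt piokx
Hunk 5: at line 1 remove [legk] add [whw] -> 8 lines: kmtia fmkit whw kpu yofk hwbn zjkt piokx
Hunk 6: at line 1 remove [whw] add [clqm] -> 8 lines: kmtia fmkit clqm kpu yofk hwbn zjkt piokx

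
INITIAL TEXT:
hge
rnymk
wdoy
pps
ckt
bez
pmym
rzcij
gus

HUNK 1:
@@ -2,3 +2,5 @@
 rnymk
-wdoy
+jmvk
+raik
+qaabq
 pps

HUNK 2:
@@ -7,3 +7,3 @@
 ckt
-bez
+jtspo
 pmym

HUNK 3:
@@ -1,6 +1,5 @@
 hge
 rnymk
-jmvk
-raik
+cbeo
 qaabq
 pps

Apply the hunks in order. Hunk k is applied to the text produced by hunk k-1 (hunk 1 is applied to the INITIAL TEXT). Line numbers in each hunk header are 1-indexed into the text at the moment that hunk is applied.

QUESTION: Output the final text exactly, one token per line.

Hunk 1: at line 2 remove [wdoy] add [jmvk,raik,qaabq] -> 11 lines: hge rnymk jmvk raik qaabq pps ckt bez pmym rzcij gus
Hunk 2: at line 7 remove [bez] add [jtspo] -> 11 lines: hge rnymk jmvk raik qaabq pps ckt jtspo pmym rzcij gus
Hunk 3: at line 1 remove [jmvk,raik] add [cbeo] -> 10 lines: hge rnymk cbeo qaabq pps ckt jtspo pmym rzcij gus

Answer: hge
rnymk
cbeo
qaabq
pps
ckt
jtspo
pmym
rzcij
gus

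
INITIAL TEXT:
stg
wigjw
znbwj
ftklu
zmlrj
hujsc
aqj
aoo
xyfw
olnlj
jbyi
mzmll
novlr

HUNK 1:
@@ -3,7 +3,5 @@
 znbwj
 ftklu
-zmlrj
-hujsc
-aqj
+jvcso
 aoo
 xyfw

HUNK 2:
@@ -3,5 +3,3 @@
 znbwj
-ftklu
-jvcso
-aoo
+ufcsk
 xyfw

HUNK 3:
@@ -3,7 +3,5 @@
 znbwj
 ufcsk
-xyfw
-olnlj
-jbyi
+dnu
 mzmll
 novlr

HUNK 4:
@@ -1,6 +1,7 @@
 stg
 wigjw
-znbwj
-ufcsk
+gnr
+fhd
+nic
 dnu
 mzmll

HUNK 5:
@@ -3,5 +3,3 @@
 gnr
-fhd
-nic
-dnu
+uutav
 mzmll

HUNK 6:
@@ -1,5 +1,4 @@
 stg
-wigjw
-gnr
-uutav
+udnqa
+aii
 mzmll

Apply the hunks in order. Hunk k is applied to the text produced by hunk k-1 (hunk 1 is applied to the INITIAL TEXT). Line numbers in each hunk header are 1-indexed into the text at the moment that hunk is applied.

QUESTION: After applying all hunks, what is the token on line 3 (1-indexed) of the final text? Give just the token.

Answer: aii

Derivation:
Hunk 1: at line 3 remove [zmlrj,hujsc,aqj] add [jvcso] -> 11 lines: stg wigjw znbwj ftklu jvcso aoo xyfw olnlj jbyi mzmll novlr
Hunk 2: at line 3 remove [ftklu,jvcso,aoo] add [ufcsk] -> 9 lines: stg wigjw znbwj ufcsk xyfw olnlj jbyi mzmll novlr
Hunk 3: at line 3 remove [xyfw,olnlj,jbyi] add [dnu] -> 7 lines: stg wigjw znbwj ufcsk dnu mzmll novlr
Hunk 4: at line 1 remove [znbwj,ufcsk] add [gnr,fhd,nic] -> 8 lines: stg wigjw gnr fhd nic dnu mzmll novlr
Hunk 5: at line 3 remove [fhd,nic,dnu] add [uutav] -> 6 lines: stg wigjw gnr uutav mzmll novlr
Hunk 6: at line 1 remove [wigjw,gnr,uutav] add [udnqa,aii] -> 5 lines: stg udnqa aii mzmll novlr
Final line 3: aii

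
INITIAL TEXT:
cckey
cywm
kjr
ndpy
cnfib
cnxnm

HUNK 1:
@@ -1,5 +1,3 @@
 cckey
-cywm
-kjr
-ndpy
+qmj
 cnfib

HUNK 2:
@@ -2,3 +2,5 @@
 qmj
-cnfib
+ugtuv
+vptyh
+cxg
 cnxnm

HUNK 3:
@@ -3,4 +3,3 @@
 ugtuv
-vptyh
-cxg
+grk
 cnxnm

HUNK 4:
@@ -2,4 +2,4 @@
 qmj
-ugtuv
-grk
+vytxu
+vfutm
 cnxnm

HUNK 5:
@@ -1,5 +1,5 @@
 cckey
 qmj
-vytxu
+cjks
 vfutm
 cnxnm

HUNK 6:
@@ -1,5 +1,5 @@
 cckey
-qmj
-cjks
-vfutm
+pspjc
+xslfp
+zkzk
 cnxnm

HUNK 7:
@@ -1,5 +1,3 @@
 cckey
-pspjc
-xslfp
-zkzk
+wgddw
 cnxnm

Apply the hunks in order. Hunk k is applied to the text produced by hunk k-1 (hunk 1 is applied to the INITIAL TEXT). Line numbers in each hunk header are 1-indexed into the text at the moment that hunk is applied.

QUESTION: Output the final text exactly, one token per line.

Answer: cckey
wgddw
cnxnm

Derivation:
Hunk 1: at line 1 remove [cywm,kjr,ndpy] add [qmj] -> 4 lines: cckey qmj cnfib cnxnm
Hunk 2: at line 2 remove [cnfib] add [ugtuv,vptyh,cxg] -> 6 lines: cckey qmj ugtuv vptyh cxg cnxnm
Hunk 3: at line 3 remove [vptyh,cxg] add [grk] -> 5 lines: cckey qmj ugtuv grk cnxnm
Hunk 4: at line 2 remove [ugtuv,grk] add [vytxu,vfutm] -> 5 lines: cckey qmj vytxu vfutm cnxnm
Hunk 5: at line 1 remove [vytxu] add [cjks] -> 5 lines: cckey qmj cjks vfutm cnxnm
Hunk 6: at line 1 remove [qmj,cjks,vfutm] add [pspjc,xslfp,zkzk] -> 5 lines: cckey pspjc xslfp zkzk cnxnm
Hunk 7: at line 1 remove [pspjc,xslfp,zkzk] add [wgddw] -> 3 lines: cckey wgddw cnxnm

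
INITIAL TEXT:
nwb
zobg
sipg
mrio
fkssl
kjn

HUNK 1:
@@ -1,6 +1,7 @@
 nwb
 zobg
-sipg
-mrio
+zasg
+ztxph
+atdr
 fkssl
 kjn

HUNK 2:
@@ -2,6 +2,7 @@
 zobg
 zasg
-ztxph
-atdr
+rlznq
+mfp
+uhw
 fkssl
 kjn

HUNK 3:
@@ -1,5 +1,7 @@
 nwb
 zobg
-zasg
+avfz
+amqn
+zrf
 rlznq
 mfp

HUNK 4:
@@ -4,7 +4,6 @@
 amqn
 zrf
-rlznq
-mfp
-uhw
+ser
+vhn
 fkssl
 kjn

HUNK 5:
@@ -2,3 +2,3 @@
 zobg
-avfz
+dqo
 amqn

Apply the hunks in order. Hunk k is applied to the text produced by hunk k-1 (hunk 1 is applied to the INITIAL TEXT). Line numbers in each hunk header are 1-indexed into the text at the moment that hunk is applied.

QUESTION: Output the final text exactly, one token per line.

Answer: nwb
zobg
dqo
amqn
zrf
ser
vhn
fkssl
kjn

Derivation:
Hunk 1: at line 1 remove [sipg,mrio] add [zasg,ztxph,atdr] -> 7 lines: nwb zobg zasg ztxph atdr fkssl kjn
Hunk 2: at line 2 remove [ztxph,atdr] add [rlznq,mfp,uhw] -> 8 lines: nwb zobg zasg rlznq mfp uhw fkssl kjn
Hunk 3: at line 1 remove [zasg] add [avfz,amqn,zrf] -> 10 lines: nwb zobg avfz amqn zrf rlznq mfp uhw fkssl kjn
Hunk 4: at line 4 remove [rlznq,mfp,uhw] add [ser,vhn] -> 9 lines: nwb zobg avfz amqn zrf ser vhn fkssl kjn
Hunk 5: at line 2 remove [avfz] add [dqo] -> 9 lines: nwb zobg dqo amqn zrf ser vhn fkssl kjn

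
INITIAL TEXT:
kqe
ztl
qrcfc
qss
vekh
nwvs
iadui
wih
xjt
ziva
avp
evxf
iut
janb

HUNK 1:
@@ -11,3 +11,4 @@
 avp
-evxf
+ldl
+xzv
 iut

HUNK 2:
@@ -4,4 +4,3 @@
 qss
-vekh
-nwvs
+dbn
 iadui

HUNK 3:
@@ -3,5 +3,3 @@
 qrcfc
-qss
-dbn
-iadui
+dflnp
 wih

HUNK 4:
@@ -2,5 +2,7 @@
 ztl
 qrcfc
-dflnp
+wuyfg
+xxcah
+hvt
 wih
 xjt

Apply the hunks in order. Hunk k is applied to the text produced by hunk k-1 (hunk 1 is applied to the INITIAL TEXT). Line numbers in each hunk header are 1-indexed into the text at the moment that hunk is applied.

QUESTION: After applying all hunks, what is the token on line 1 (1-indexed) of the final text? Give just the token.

Hunk 1: at line 11 remove [evxf] add [ldl,xzv] -> 15 lines: kqe ztl qrcfc qss vekh nwvs iadui wih xjt ziva avp ldl xzv iut janb
Hunk 2: at line 4 remove [vekh,nwvs] add [dbn] -> 14 lines: kqe ztl qrcfc qss dbn iadui wih xjt ziva avp ldl xzv iut janb
Hunk 3: at line 3 remove [qss,dbn,iadui] add [dflnp] -> 12 lines: kqe ztl qrcfc dflnp wih xjt ziva avp ldl xzv iut janb
Hunk 4: at line 2 remove [dflnp] add [wuyfg,xxcah,hvt] -> 14 lines: kqe ztl qrcfc wuyfg xxcah hvt wih xjt ziva avp ldl xzv iut janb
Final line 1: kqe

Answer: kqe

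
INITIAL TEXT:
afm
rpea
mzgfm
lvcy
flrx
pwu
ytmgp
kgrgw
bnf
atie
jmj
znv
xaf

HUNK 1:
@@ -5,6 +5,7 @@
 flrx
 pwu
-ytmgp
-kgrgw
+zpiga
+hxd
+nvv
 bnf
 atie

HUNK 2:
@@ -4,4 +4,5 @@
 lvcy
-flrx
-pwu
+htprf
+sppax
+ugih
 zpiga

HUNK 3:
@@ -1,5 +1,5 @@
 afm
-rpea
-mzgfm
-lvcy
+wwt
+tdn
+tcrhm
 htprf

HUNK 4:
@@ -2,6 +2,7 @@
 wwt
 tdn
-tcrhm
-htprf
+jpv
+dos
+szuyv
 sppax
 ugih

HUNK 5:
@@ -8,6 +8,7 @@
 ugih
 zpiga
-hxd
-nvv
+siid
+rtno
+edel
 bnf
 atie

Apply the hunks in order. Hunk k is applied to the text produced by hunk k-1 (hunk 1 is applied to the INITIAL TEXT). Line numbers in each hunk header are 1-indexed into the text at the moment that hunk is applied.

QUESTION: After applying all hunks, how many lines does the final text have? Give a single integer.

Answer: 17

Derivation:
Hunk 1: at line 5 remove [ytmgp,kgrgw] add [zpiga,hxd,nvv] -> 14 lines: afm rpea mzgfm lvcy flrx pwu zpiga hxd nvv bnf atie jmj znv xaf
Hunk 2: at line 4 remove [flrx,pwu] add [htprf,sppax,ugih] -> 15 lines: afm rpea mzgfm lvcy htprf sppax ugih zpiga hxd nvv bnf atie jmj znv xaf
Hunk 3: at line 1 remove [rpea,mzgfm,lvcy] add [wwt,tdn,tcrhm] -> 15 lines: afm wwt tdn tcrhm htprf sppax ugih zpiga hxd nvv bnf atie jmj znv xaf
Hunk 4: at line 2 remove [tcrhm,htprf] add [jpv,dos,szuyv] -> 16 lines: afm wwt tdn jpv dos szuyv sppax ugih zpiga hxd nvv bnf atie jmj znv xaf
Hunk 5: at line 8 remove [hxd,nvv] add [siid,rtno,edel] -> 17 lines: afm wwt tdn jpv dos szuyv sppax ugih zpiga siid rtno edel bnf atie jmj znv xaf
Final line count: 17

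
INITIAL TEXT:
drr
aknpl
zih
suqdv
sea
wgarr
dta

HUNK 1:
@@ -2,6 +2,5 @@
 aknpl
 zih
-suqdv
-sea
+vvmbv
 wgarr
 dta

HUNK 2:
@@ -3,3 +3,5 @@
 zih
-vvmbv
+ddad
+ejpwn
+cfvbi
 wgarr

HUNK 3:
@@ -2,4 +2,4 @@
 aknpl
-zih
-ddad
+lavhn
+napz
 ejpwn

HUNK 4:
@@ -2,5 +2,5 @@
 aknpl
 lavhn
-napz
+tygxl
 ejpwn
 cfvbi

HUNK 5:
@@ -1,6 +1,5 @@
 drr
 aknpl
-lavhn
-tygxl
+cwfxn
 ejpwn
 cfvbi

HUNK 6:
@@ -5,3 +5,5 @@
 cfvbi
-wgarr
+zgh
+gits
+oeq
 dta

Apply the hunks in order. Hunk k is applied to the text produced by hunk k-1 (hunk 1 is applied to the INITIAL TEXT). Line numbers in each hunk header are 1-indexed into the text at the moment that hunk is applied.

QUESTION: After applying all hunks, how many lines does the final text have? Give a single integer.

Answer: 9

Derivation:
Hunk 1: at line 2 remove [suqdv,sea] add [vvmbv] -> 6 lines: drr aknpl zih vvmbv wgarr dta
Hunk 2: at line 3 remove [vvmbv] add [ddad,ejpwn,cfvbi] -> 8 lines: drr aknpl zih ddad ejpwn cfvbi wgarr dta
Hunk 3: at line 2 remove [zih,ddad] add [lavhn,napz] -> 8 lines: drr aknpl lavhn napz ejpwn cfvbi wgarr dta
Hunk 4: at line 2 remove [napz] add [tygxl] -> 8 lines: drr aknpl lavhn tygxl ejpwn cfvbi wgarr dta
Hunk 5: at line 1 remove [lavhn,tygxl] add [cwfxn] -> 7 lines: drr aknpl cwfxn ejpwn cfvbi wgarr dta
Hunk 6: at line 5 remove [wgarr] add [zgh,gits,oeq] -> 9 lines: drr aknpl cwfxn ejpwn cfvbi zgh gits oeq dta
Final line count: 9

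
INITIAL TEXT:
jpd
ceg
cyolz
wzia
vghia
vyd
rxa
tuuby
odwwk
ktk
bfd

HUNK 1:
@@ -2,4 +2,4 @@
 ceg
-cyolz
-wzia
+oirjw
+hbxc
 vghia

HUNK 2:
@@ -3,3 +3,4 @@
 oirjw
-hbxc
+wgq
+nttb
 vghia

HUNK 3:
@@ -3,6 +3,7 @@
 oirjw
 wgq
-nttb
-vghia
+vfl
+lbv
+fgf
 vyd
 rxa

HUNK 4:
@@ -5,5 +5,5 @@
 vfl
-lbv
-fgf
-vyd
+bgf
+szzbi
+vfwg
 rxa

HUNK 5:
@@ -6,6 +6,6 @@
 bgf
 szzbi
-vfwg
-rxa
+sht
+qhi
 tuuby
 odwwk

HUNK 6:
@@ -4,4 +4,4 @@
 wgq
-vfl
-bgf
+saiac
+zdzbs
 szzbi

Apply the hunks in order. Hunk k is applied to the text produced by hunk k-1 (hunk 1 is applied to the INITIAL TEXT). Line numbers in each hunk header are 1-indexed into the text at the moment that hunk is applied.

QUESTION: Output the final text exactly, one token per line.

Answer: jpd
ceg
oirjw
wgq
saiac
zdzbs
szzbi
sht
qhi
tuuby
odwwk
ktk
bfd

Derivation:
Hunk 1: at line 2 remove [cyolz,wzia] add [oirjw,hbxc] -> 11 lines: jpd ceg oirjw hbxc vghia vyd rxa tuuby odwwk ktk bfd
Hunk 2: at line 3 remove [hbxc] add [wgq,nttb] -> 12 lines: jpd ceg oirjw wgq nttb vghia vyd rxa tuuby odwwk ktk bfd
Hunk 3: at line 3 remove [nttb,vghia] add [vfl,lbv,fgf] -> 13 lines: jpd ceg oirjw wgq vfl lbv fgf vyd rxa tuuby odwwk ktk bfd
Hunk 4: at line 5 remove [lbv,fgf,vyd] add [bgf,szzbi,vfwg] -> 13 lines: jpd ceg oirjw wgq vfl bgf szzbi vfwg rxa tuuby odwwk ktk bfd
Hunk 5: at line 6 remove [vfwg,rxa] add [sht,qhi] -> 13 lines: jpd ceg oirjw wgq vfl bgf szzbi sht qhi tuuby odwwk ktk bfd
Hunk 6: at line 4 remove [vfl,bgf] add [saiac,zdzbs] -> 13 lines: jpd ceg oirjw wgq saiac zdzbs szzbi sht qhi tuuby odwwk ktk bfd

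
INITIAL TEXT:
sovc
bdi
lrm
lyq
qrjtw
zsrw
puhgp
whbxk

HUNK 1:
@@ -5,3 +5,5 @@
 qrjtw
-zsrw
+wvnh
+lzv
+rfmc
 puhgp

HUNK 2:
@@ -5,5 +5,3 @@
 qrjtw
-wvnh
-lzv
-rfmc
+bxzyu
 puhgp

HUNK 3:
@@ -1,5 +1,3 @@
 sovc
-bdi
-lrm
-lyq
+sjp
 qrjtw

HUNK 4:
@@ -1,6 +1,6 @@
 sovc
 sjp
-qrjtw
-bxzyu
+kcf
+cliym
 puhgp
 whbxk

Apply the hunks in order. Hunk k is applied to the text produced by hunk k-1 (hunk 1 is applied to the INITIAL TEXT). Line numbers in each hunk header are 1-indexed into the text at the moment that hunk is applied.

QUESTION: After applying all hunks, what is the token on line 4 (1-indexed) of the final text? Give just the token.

Answer: cliym

Derivation:
Hunk 1: at line 5 remove [zsrw] add [wvnh,lzv,rfmc] -> 10 lines: sovc bdi lrm lyq qrjtw wvnh lzv rfmc puhgp whbxk
Hunk 2: at line 5 remove [wvnh,lzv,rfmc] add [bxzyu] -> 8 lines: sovc bdi lrm lyq qrjtw bxzyu puhgp whbxk
Hunk 3: at line 1 remove [bdi,lrm,lyq] add [sjp] -> 6 lines: sovc sjp qrjtw bxzyu puhgp whbxk
Hunk 4: at line 1 remove [qrjtw,bxzyu] add [kcf,cliym] -> 6 lines: sovc sjp kcf cliym puhgp whbxk
Final line 4: cliym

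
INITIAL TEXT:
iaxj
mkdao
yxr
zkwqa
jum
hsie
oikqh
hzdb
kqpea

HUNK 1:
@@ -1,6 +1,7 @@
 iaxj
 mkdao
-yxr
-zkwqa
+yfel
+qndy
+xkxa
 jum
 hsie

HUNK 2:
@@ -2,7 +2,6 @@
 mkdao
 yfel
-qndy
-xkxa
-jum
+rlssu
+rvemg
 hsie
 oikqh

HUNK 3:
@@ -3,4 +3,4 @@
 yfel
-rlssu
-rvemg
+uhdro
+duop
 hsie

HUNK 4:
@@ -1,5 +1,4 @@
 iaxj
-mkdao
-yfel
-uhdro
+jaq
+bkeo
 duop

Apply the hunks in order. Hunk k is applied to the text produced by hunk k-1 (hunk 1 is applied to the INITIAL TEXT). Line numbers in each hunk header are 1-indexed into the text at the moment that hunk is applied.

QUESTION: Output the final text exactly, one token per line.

Hunk 1: at line 1 remove [yxr,zkwqa] add [yfel,qndy,xkxa] -> 10 lines: iaxj mkdao yfel qndy xkxa jum hsie oikqh hzdb kqpea
Hunk 2: at line 2 remove [qndy,xkxa,jum] add [rlssu,rvemg] -> 9 lines: iaxj mkdao yfel rlssu rvemg hsie oikqh hzdb kqpea
Hunk 3: at line 3 remove [rlssu,rvemg] add [uhdro,duop] -> 9 lines: iaxj mkdao yfel uhdro duop hsie oikqh hzdb kqpea
Hunk 4: at line 1 remove [mkdao,yfel,uhdro] add [jaq,bkeo] -> 8 lines: iaxj jaq bkeo duop hsie oikqh hzdb kqpea

Answer: iaxj
jaq
bkeo
duop
hsie
oikqh
hzdb
kqpea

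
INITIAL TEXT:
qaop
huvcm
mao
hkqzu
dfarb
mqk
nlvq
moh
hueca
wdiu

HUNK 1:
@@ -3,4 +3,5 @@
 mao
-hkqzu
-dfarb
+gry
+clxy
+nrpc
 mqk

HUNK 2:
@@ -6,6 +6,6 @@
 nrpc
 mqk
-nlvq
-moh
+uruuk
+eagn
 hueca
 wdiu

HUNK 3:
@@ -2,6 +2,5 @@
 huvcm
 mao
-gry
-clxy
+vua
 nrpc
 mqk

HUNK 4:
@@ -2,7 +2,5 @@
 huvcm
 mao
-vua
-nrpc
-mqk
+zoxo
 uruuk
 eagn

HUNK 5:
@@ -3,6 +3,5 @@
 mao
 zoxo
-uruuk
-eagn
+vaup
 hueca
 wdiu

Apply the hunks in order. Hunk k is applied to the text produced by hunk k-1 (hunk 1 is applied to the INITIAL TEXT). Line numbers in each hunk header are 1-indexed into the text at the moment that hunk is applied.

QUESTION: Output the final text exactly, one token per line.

Answer: qaop
huvcm
mao
zoxo
vaup
hueca
wdiu

Derivation:
Hunk 1: at line 3 remove [hkqzu,dfarb] add [gry,clxy,nrpc] -> 11 lines: qaop huvcm mao gry clxy nrpc mqk nlvq moh hueca wdiu
Hunk 2: at line 6 remove [nlvq,moh] add [uruuk,eagn] -> 11 lines: qaop huvcm mao gry clxy nrpc mqk uruuk eagn hueca wdiu
Hunk 3: at line 2 remove [gry,clxy] add [vua] -> 10 lines: qaop huvcm mao vua nrpc mqk uruuk eagn hueca wdiu
Hunk 4: at line 2 remove [vua,nrpc,mqk] add [zoxo] -> 8 lines: qaop huvcm mao zoxo uruuk eagn hueca wdiu
Hunk 5: at line 3 remove [uruuk,eagn] add [vaup] -> 7 lines: qaop huvcm mao zoxo vaup hueca wdiu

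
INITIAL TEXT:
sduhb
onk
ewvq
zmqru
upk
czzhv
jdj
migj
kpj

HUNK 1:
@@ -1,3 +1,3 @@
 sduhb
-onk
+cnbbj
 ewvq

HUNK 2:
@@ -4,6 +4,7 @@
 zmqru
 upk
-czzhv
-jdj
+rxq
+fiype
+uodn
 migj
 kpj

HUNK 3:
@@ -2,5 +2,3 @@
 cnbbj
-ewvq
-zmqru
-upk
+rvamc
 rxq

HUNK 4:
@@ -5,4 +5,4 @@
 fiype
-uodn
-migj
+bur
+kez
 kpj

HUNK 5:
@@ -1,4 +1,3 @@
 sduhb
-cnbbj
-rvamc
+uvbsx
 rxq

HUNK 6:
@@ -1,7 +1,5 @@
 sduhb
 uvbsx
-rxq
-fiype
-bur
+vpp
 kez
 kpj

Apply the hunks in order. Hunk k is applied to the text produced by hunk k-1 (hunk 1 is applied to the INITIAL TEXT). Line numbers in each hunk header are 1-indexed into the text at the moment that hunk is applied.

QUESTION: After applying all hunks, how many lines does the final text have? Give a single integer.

Answer: 5

Derivation:
Hunk 1: at line 1 remove [onk] add [cnbbj] -> 9 lines: sduhb cnbbj ewvq zmqru upk czzhv jdj migj kpj
Hunk 2: at line 4 remove [czzhv,jdj] add [rxq,fiype,uodn] -> 10 lines: sduhb cnbbj ewvq zmqru upk rxq fiype uodn migj kpj
Hunk 3: at line 2 remove [ewvq,zmqru,upk] add [rvamc] -> 8 lines: sduhb cnbbj rvamc rxq fiype uodn migj kpj
Hunk 4: at line 5 remove [uodn,migj] add [bur,kez] -> 8 lines: sduhb cnbbj rvamc rxq fiype bur kez kpj
Hunk 5: at line 1 remove [cnbbj,rvamc] add [uvbsx] -> 7 lines: sduhb uvbsx rxq fiype bur kez kpj
Hunk 6: at line 1 remove [rxq,fiype,bur] add [vpp] -> 5 lines: sduhb uvbsx vpp kez kpj
Final line count: 5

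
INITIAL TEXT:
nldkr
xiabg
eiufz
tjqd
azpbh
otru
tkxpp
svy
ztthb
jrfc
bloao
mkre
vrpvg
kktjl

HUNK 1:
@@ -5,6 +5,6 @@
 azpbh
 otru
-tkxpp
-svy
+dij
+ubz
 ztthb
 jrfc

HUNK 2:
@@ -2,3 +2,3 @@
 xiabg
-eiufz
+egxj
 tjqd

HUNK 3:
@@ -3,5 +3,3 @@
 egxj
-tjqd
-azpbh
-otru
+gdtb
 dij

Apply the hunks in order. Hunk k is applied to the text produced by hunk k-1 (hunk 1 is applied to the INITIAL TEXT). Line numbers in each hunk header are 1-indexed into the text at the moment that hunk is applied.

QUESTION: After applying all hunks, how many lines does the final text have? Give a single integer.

Answer: 12

Derivation:
Hunk 1: at line 5 remove [tkxpp,svy] add [dij,ubz] -> 14 lines: nldkr xiabg eiufz tjqd azpbh otru dij ubz ztthb jrfc bloao mkre vrpvg kktjl
Hunk 2: at line 2 remove [eiufz] add [egxj] -> 14 lines: nldkr xiabg egxj tjqd azpbh otru dij ubz ztthb jrfc bloao mkre vrpvg kktjl
Hunk 3: at line 3 remove [tjqd,azpbh,otru] add [gdtb] -> 12 lines: nldkr xiabg egxj gdtb dij ubz ztthb jrfc bloao mkre vrpvg kktjl
Final line count: 12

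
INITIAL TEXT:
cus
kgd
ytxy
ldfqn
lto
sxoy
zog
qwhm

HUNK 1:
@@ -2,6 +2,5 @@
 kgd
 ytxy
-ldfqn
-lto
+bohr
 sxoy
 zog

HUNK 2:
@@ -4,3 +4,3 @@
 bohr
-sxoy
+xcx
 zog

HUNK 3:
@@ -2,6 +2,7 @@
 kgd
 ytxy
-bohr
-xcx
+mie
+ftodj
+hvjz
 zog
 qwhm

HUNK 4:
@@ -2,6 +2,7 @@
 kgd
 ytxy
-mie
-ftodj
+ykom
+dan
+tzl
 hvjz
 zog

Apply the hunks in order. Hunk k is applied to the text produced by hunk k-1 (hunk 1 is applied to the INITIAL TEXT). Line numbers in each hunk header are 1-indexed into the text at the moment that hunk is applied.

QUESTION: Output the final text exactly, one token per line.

Answer: cus
kgd
ytxy
ykom
dan
tzl
hvjz
zog
qwhm

Derivation:
Hunk 1: at line 2 remove [ldfqn,lto] add [bohr] -> 7 lines: cus kgd ytxy bohr sxoy zog qwhm
Hunk 2: at line 4 remove [sxoy] add [xcx] -> 7 lines: cus kgd ytxy bohr xcx zog qwhm
Hunk 3: at line 2 remove [bohr,xcx] add [mie,ftodj,hvjz] -> 8 lines: cus kgd ytxy mie ftodj hvjz zog qwhm
Hunk 4: at line 2 remove [mie,ftodj] add [ykom,dan,tzl] -> 9 lines: cus kgd ytxy ykom dan tzl hvjz zog qwhm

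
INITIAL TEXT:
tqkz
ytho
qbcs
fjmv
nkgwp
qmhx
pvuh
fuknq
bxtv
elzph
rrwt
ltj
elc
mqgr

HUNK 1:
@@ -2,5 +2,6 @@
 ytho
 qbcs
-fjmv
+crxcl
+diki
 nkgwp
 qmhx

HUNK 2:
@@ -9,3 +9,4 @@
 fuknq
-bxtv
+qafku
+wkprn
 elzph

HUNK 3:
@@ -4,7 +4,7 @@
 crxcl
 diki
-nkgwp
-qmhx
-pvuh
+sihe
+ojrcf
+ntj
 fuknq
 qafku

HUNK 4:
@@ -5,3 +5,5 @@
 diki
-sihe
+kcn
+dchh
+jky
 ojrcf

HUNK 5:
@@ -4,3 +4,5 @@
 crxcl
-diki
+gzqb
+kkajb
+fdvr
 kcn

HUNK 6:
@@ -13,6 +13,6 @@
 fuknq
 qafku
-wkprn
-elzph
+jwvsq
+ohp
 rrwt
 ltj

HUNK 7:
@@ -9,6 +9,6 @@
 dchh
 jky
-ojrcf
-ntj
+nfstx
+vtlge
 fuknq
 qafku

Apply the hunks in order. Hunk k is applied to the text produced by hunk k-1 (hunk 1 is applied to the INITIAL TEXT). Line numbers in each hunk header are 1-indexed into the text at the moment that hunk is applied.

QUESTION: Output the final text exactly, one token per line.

Hunk 1: at line 2 remove [fjmv] add [crxcl,diki] -> 15 lines: tqkz ytho qbcs crxcl diki nkgwp qmhx pvuh fuknq bxtv elzph rrwt ltj elc mqgr
Hunk 2: at line 9 remove [bxtv] add [qafku,wkprn] -> 16 lines: tqkz ytho qbcs crxcl diki nkgwp qmhx pvuh fuknq qafku wkprn elzph rrwt ltj elc mqgr
Hunk 3: at line 4 remove [nkgwp,qmhx,pvuh] add [sihe,ojrcf,ntj] -> 16 lines: tqkz ytho qbcs crxcl diki sihe ojrcf ntj fuknq qafku wkprn elzph rrwt ltj elc mqgr
Hunk 4: at line 5 remove [sihe] add [kcn,dchh,jky] -> 18 lines: tqkz ytho qbcs crxcl diki kcn dchh jky ojrcf ntj fuknq qafku wkprn elzph rrwt ltj elc mqgr
Hunk 5: at line 4 remove [diki] add [gzqb,kkajb,fdvr] -> 20 lines: tqkz ytho qbcs crxcl gzqb kkajb fdvr kcn dchh jky ojrcf ntj fuknq qafku wkprn elzph rrwt ltj elc mqgr
Hunk 6: at line 13 remove [wkprn,elzph] add [jwvsq,ohp] -> 20 lines: tqkz ytho qbcs crxcl gzqb kkajb fdvr kcn dchh jky ojrcf ntj fuknq qafku jwvsq ohp rrwt ltj elc mqgr
Hunk 7: at line 9 remove [ojrcf,ntj] add [nfstx,vtlge] -> 20 lines: tqkz ytho qbcs crxcl gzqb kkajb fdvr kcn dchh jky nfstx vtlge fuknq qafku jwvsq ohp rrwt ltj elc mqgr

Answer: tqkz
ytho
qbcs
crxcl
gzqb
kkajb
fdvr
kcn
dchh
jky
nfstx
vtlge
fuknq
qafku
jwvsq
ohp
rrwt
ltj
elc
mqgr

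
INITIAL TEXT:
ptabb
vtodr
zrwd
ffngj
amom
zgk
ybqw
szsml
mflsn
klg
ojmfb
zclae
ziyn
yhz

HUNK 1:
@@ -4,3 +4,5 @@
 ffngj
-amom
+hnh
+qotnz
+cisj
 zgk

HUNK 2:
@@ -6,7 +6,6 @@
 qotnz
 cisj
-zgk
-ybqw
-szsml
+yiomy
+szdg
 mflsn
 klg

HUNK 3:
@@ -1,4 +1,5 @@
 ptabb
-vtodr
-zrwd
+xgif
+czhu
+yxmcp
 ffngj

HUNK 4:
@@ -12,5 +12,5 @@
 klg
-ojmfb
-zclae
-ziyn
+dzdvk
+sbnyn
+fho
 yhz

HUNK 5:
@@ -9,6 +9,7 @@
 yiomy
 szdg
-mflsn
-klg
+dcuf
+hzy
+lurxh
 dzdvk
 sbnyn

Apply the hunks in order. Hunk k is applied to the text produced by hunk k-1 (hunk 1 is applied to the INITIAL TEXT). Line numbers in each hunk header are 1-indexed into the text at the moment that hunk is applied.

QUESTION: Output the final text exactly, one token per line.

Hunk 1: at line 4 remove [amom] add [hnh,qotnz,cisj] -> 16 lines: ptabb vtodr zrwd ffngj hnh qotnz cisj zgk ybqw szsml mflsn klg ojmfb zclae ziyn yhz
Hunk 2: at line 6 remove [zgk,ybqw,szsml] add [yiomy,szdg] -> 15 lines: ptabb vtodr zrwd ffngj hnh qotnz cisj yiomy szdg mflsn klg ojmfb zclae ziyn yhz
Hunk 3: at line 1 remove [vtodr,zrwd] add [xgif,czhu,yxmcp] -> 16 lines: ptabb xgif czhu yxmcp ffngj hnh qotnz cisj yiomy szdg mflsn klg ojmfb zclae ziyn yhz
Hunk 4: at line 12 remove [ojmfb,zclae,ziyn] add [dzdvk,sbnyn,fho] -> 16 lines: ptabb xgif czhu yxmcp ffngj hnh qotnz cisj yiomy szdg mflsn klg dzdvk sbnyn fho yhz
Hunk 5: at line 9 remove [mflsn,klg] add [dcuf,hzy,lurxh] -> 17 lines: ptabb xgif czhu yxmcp ffngj hnh qotnz cisj yiomy szdg dcuf hzy lurxh dzdvk sbnyn fho yhz

Answer: ptabb
xgif
czhu
yxmcp
ffngj
hnh
qotnz
cisj
yiomy
szdg
dcuf
hzy
lurxh
dzdvk
sbnyn
fho
yhz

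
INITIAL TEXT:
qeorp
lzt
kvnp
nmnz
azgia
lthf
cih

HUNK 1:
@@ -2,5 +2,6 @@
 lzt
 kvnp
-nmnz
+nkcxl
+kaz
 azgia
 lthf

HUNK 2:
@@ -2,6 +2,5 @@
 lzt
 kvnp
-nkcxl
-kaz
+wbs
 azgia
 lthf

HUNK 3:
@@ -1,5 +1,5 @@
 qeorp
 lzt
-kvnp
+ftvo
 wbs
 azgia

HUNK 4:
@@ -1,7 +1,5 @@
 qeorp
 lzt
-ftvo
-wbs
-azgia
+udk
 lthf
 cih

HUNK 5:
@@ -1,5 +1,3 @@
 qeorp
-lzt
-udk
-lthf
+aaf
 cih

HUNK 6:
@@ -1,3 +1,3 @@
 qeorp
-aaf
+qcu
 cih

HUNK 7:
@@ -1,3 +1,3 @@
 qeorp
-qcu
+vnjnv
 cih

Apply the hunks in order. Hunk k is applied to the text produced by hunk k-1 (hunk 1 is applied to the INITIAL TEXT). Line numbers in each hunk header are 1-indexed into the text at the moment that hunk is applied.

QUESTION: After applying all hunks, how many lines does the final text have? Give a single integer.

Answer: 3

Derivation:
Hunk 1: at line 2 remove [nmnz] add [nkcxl,kaz] -> 8 lines: qeorp lzt kvnp nkcxl kaz azgia lthf cih
Hunk 2: at line 2 remove [nkcxl,kaz] add [wbs] -> 7 lines: qeorp lzt kvnp wbs azgia lthf cih
Hunk 3: at line 1 remove [kvnp] add [ftvo] -> 7 lines: qeorp lzt ftvo wbs azgia lthf cih
Hunk 4: at line 1 remove [ftvo,wbs,azgia] add [udk] -> 5 lines: qeorp lzt udk lthf cih
Hunk 5: at line 1 remove [lzt,udk,lthf] add [aaf] -> 3 lines: qeorp aaf cih
Hunk 6: at line 1 remove [aaf] add [qcu] -> 3 lines: qeorp qcu cih
Hunk 7: at line 1 remove [qcu] add [vnjnv] -> 3 lines: qeorp vnjnv cih
Final line count: 3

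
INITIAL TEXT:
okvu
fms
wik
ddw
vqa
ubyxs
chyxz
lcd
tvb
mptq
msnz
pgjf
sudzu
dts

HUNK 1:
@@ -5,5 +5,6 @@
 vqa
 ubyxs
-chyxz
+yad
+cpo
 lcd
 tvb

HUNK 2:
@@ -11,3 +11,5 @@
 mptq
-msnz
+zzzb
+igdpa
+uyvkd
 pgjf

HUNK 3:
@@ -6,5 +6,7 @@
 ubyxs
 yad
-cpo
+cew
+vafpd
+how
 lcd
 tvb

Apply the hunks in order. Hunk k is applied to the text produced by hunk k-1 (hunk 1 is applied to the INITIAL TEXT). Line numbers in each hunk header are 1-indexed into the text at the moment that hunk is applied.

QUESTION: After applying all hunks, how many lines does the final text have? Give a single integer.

Hunk 1: at line 5 remove [chyxz] add [yad,cpo] -> 15 lines: okvu fms wik ddw vqa ubyxs yad cpo lcd tvb mptq msnz pgjf sudzu dts
Hunk 2: at line 11 remove [msnz] add [zzzb,igdpa,uyvkd] -> 17 lines: okvu fms wik ddw vqa ubyxs yad cpo lcd tvb mptq zzzb igdpa uyvkd pgjf sudzu dts
Hunk 3: at line 6 remove [cpo] add [cew,vafpd,how] -> 19 lines: okvu fms wik ddw vqa ubyxs yad cew vafpd how lcd tvb mptq zzzb igdpa uyvkd pgjf sudzu dts
Final line count: 19

Answer: 19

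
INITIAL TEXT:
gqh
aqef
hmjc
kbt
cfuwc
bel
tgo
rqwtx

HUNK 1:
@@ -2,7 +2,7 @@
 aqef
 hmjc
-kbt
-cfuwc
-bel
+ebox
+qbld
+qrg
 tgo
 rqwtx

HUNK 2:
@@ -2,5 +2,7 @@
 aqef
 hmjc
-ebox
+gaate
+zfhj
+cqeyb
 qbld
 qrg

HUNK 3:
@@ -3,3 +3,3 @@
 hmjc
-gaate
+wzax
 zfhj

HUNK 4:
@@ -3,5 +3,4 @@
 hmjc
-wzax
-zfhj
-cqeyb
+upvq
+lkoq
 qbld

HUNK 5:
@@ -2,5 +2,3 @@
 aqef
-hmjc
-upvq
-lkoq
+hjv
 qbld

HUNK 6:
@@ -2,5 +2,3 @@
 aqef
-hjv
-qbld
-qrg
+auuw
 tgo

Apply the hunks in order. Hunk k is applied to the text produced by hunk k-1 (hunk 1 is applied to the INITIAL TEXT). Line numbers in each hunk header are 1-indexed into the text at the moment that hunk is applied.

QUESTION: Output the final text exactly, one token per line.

Answer: gqh
aqef
auuw
tgo
rqwtx

Derivation:
Hunk 1: at line 2 remove [kbt,cfuwc,bel] add [ebox,qbld,qrg] -> 8 lines: gqh aqef hmjc ebox qbld qrg tgo rqwtx
Hunk 2: at line 2 remove [ebox] add [gaate,zfhj,cqeyb] -> 10 lines: gqh aqef hmjc gaate zfhj cqeyb qbld qrg tgo rqwtx
Hunk 3: at line 3 remove [gaate] add [wzax] -> 10 lines: gqh aqef hmjc wzax zfhj cqeyb qbld qrg tgo rqwtx
Hunk 4: at line 3 remove [wzax,zfhj,cqeyb] add [upvq,lkoq] -> 9 lines: gqh aqef hmjc upvq lkoq qbld qrg tgo rqwtx
Hunk 5: at line 2 remove [hmjc,upvq,lkoq] add [hjv] -> 7 lines: gqh aqef hjv qbld qrg tgo rqwtx
Hunk 6: at line 2 remove [hjv,qbld,qrg] add [auuw] -> 5 lines: gqh aqef auuw tgo rqwtx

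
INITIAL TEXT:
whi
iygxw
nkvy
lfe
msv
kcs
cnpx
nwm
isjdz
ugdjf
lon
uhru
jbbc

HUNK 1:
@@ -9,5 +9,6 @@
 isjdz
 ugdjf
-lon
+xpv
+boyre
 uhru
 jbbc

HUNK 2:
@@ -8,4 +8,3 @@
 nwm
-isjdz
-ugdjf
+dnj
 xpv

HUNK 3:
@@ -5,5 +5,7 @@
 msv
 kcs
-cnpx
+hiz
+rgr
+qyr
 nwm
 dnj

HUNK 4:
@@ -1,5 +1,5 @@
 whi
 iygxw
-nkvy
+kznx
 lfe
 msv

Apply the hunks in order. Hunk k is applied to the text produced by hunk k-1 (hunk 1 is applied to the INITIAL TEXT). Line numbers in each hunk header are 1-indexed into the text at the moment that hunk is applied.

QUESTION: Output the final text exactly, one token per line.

Answer: whi
iygxw
kznx
lfe
msv
kcs
hiz
rgr
qyr
nwm
dnj
xpv
boyre
uhru
jbbc

Derivation:
Hunk 1: at line 9 remove [lon] add [xpv,boyre] -> 14 lines: whi iygxw nkvy lfe msv kcs cnpx nwm isjdz ugdjf xpv boyre uhru jbbc
Hunk 2: at line 8 remove [isjdz,ugdjf] add [dnj] -> 13 lines: whi iygxw nkvy lfe msv kcs cnpx nwm dnj xpv boyre uhru jbbc
Hunk 3: at line 5 remove [cnpx] add [hiz,rgr,qyr] -> 15 lines: whi iygxw nkvy lfe msv kcs hiz rgr qyr nwm dnj xpv boyre uhru jbbc
Hunk 4: at line 1 remove [nkvy] add [kznx] -> 15 lines: whi iygxw kznx lfe msv kcs hiz rgr qyr nwm dnj xpv boyre uhru jbbc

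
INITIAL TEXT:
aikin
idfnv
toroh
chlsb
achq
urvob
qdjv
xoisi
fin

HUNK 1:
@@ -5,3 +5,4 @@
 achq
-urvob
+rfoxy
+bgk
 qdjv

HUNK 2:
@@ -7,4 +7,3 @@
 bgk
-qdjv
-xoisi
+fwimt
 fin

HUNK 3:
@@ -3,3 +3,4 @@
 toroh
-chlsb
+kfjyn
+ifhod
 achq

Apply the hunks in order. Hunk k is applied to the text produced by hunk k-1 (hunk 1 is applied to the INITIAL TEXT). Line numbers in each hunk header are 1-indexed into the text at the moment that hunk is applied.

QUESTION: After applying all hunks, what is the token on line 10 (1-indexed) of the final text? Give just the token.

Hunk 1: at line 5 remove [urvob] add [rfoxy,bgk] -> 10 lines: aikin idfnv toroh chlsb achq rfoxy bgk qdjv xoisi fin
Hunk 2: at line 7 remove [qdjv,xoisi] add [fwimt] -> 9 lines: aikin idfnv toroh chlsb achq rfoxy bgk fwimt fin
Hunk 3: at line 3 remove [chlsb] add [kfjyn,ifhod] -> 10 lines: aikin idfnv toroh kfjyn ifhod achq rfoxy bgk fwimt fin
Final line 10: fin

Answer: fin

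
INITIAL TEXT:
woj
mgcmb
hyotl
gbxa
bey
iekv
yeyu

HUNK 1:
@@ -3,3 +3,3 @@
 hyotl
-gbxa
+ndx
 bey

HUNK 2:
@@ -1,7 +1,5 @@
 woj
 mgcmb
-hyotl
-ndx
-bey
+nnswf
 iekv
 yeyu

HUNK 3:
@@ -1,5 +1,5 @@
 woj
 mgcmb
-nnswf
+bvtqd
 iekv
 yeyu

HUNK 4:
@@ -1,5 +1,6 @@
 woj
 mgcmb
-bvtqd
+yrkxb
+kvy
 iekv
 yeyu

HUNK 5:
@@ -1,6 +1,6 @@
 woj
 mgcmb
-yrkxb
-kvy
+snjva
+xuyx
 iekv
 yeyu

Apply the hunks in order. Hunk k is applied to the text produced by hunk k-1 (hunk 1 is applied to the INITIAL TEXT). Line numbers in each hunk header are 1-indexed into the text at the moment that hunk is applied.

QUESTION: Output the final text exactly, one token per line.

Answer: woj
mgcmb
snjva
xuyx
iekv
yeyu

Derivation:
Hunk 1: at line 3 remove [gbxa] add [ndx] -> 7 lines: woj mgcmb hyotl ndx bey iekv yeyu
Hunk 2: at line 1 remove [hyotl,ndx,bey] add [nnswf] -> 5 lines: woj mgcmb nnswf iekv yeyu
Hunk 3: at line 1 remove [nnswf] add [bvtqd] -> 5 lines: woj mgcmb bvtqd iekv yeyu
Hunk 4: at line 1 remove [bvtqd] add [yrkxb,kvy] -> 6 lines: woj mgcmb yrkxb kvy iekv yeyu
Hunk 5: at line 1 remove [yrkxb,kvy] add [snjva,xuyx] -> 6 lines: woj mgcmb snjva xuyx iekv yeyu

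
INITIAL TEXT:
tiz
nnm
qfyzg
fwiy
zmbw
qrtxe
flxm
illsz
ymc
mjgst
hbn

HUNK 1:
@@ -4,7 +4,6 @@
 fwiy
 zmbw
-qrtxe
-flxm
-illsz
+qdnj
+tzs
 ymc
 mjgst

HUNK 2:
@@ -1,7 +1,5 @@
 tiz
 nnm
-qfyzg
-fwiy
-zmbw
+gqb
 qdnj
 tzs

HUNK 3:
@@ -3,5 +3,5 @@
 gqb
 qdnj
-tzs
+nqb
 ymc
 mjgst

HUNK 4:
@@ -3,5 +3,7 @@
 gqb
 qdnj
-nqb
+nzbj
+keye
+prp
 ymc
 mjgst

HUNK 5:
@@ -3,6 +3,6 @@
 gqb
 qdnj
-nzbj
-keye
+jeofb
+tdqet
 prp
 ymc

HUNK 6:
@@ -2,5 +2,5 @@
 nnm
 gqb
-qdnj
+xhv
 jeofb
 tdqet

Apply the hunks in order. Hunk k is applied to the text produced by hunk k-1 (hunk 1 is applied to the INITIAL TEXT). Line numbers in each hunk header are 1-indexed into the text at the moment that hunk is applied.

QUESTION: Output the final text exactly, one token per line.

Hunk 1: at line 4 remove [qrtxe,flxm,illsz] add [qdnj,tzs] -> 10 lines: tiz nnm qfyzg fwiy zmbw qdnj tzs ymc mjgst hbn
Hunk 2: at line 1 remove [qfyzg,fwiy,zmbw] add [gqb] -> 8 lines: tiz nnm gqb qdnj tzs ymc mjgst hbn
Hunk 3: at line 3 remove [tzs] add [nqb] -> 8 lines: tiz nnm gqb qdnj nqb ymc mjgst hbn
Hunk 4: at line 3 remove [nqb] add [nzbj,keye,prp] -> 10 lines: tiz nnm gqb qdnj nzbj keye prp ymc mjgst hbn
Hunk 5: at line 3 remove [nzbj,keye] add [jeofb,tdqet] -> 10 lines: tiz nnm gqb qdnj jeofb tdqet prp ymc mjgst hbn
Hunk 6: at line 2 remove [qdnj] add [xhv] -> 10 lines: tiz nnm gqb xhv jeofb tdqet prp ymc mjgst hbn

Answer: tiz
nnm
gqb
xhv
jeofb
tdqet
prp
ymc
mjgst
hbn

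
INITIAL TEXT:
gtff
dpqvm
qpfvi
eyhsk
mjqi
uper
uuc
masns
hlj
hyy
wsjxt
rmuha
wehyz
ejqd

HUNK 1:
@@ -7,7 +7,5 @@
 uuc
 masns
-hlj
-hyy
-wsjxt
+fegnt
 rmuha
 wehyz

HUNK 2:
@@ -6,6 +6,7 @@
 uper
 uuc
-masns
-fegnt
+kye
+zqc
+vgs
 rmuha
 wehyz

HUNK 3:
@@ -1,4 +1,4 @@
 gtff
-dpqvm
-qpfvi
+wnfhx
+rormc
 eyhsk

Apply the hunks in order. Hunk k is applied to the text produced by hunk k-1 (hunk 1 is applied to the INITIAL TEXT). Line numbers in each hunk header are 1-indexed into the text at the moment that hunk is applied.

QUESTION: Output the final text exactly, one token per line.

Hunk 1: at line 7 remove [hlj,hyy,wsjxt] add [fegnt] -> 12 lines: gtff dpqvm qpfvi eyhsk mjqi uper uuc masns fegnt rmuha wehyz ejqd
Hunk 2: at line 6 remove [masns,fegnt] add [kye,zqc,vgs] -> 13 lines: gtff dpqvm qpfvi eyhsk mjqi uper uuc kye zqc vgs rmuha wehyz ejqd
Hunk 3: at line 1 remove [dpqvm,qpfvi] add [wnfhx,rormc] -> 13 lines: gtff wnfhx rormc eyhsk mjqi uper uuc kye zqc vgs rmuha wehyz ejqd

Answer: gtff
wnfhx
rormc
eyhsk
mjqi
uper
uuc
kye
zqc
vgs
rmuha
wehyz
ejqd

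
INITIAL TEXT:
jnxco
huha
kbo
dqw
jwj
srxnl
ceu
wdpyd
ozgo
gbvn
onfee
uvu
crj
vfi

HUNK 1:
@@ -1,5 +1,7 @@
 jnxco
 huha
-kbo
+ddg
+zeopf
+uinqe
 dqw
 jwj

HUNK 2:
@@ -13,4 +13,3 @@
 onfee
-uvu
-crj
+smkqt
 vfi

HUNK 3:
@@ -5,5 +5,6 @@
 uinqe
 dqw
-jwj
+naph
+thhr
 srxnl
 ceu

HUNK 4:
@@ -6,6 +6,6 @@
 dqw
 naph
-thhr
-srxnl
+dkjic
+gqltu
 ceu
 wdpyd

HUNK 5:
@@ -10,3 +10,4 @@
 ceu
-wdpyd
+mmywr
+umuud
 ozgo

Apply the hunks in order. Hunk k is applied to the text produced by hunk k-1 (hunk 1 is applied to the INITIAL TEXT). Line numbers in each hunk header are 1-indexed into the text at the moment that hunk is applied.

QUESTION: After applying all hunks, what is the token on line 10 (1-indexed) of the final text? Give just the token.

Hunk 1: at line 1 remove [kbo] add [ddg,zeopf,uinqe] -> 16 lines: jnxco huha ddg zeopf uinqe dqw jwj srxnl ceu wdpyd ozgo gbvn onfee uvu crj vfi
Hunk 2: at line 13 remove [uvu,crj] add [smkqt] -> 15 lines: jnxco huha ddg zeopf uinqe dqw jwj srxnl ceu wdpyd ozgo gbvn onfee smkqt vfi
Hunk 3: at line 5 remove [jwj] add [naph,thhr] -> 16 lines: jnxco huha ddg zeopf uinqe dqw naph thhr srxnl ceu wdpyd ozgo gbvn onfee smkqt vfi
Hunk 4: at line 6 remove [thhr,srxnl] add [dkjic,gqltu] -> 16 lines: jnxco huha ddg zeopf uinqe dqw naph dkjic gqltu ceu wdpyd ozgo gbvn onfee smkqt vfi
Hunk 5: at line 10 remove [wdpyd] add [mmywr,umuud] -> 17 lines: jnxco huha ddg zeopf uinqe dqw naph dkjic gqltu ceu mmywr umuud ozgo gbvn onfee smkqt vfi
Final line 10: ceu

Answer: ceu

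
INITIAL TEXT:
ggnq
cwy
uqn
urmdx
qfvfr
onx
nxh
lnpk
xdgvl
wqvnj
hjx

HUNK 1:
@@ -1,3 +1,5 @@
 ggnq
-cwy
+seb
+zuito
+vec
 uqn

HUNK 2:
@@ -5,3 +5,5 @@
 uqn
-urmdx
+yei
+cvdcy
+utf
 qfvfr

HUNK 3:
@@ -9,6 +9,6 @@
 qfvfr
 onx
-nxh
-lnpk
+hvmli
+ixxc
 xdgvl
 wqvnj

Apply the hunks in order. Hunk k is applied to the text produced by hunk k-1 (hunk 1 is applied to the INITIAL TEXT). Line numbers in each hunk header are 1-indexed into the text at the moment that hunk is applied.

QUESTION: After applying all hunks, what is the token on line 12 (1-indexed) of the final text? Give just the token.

Answer: ixxc

Derivation:
Hunk 1: at line 1 remove [cwy] add [seb,zuito,vec] -> 13 lines: ggnq seb zuito vec uqn urmdx qfvfr onx nxh lnpk xdgvl wqvnj hjx
Hunk 2: at line 5 remove [urmdx] add [yei,cvdcy,utf] -> 15 lines: ggnq seb zuito vec uqn yei cvdcy utf qfvfr onx nxh lnpk xdgvl wqvnj hjx
Hunk 3: at line 9 remove [nxh,lnpk] add [hvmli,ixxc] -> 15 lines: ggnq seb zuito vec uqn yei cvdcy utf qfvfr onx hvmli ixxc xdgvl wqvnj hjx
Final line 12: ixxc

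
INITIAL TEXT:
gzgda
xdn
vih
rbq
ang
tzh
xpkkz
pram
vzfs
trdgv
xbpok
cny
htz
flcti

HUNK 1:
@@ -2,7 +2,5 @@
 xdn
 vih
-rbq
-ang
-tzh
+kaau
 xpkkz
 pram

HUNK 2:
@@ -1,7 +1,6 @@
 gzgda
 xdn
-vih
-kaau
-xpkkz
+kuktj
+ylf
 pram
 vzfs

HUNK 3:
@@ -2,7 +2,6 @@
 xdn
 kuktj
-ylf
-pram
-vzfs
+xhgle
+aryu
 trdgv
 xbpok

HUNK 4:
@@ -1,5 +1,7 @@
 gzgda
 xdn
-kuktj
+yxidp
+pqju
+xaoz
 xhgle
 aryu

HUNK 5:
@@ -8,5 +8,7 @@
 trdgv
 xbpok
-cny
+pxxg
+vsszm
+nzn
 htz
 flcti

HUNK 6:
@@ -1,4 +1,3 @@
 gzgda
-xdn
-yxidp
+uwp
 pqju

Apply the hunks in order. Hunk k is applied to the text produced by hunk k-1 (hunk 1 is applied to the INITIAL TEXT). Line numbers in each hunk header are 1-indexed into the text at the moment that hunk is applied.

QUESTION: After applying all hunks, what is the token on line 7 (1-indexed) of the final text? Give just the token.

Hunk 1: at line 2 remove [rbq,ang,tzh] add [kaau] -> 12 lines: gzgda xdn vih kaau xpkkz pram vzfs trdgv xbpok cny htz flcti
Hunk 2: at line 1 remove [vih,kaau,xpkkz] add [kuktj,ylf] -> 11 lines: gzgda xdn kuktj ylf pram vzfs trdgv xbpok cny htz flcti
Hunk 3: at line 2 remove [ylf,pram,vzfs] add [xhgle,aryu] -> 10 lines: gzgda xdn kuktj xhgle aryu trdgv xbpok cny htz flcti
Hunk 4: at line 1 remove [kuktj] add [yxidp,pqju,xaoz] -> 12 lines: gzgda xdn yxidp pqju xaoz xhgle aryu trdgv xbpok cny htz flcti
Hunk 5: at line 8 remove [cny] add [pxxg,vsszm,nzn] -> 14 lines: gzgda xdn yxidp pqju xaoz xhgle aryu trdgv xbpok pxxg vsszm nzn htz flcti
Hunk 6: at line 1 remove [xdn,yxidp] add [uwp] -> 13 lines: gzgda uwp pqju xaoz xhgle aryu trdgv xbpok pxxg vsszm nzn htz flcti
Final line 7: trdgv

Answer: trdgv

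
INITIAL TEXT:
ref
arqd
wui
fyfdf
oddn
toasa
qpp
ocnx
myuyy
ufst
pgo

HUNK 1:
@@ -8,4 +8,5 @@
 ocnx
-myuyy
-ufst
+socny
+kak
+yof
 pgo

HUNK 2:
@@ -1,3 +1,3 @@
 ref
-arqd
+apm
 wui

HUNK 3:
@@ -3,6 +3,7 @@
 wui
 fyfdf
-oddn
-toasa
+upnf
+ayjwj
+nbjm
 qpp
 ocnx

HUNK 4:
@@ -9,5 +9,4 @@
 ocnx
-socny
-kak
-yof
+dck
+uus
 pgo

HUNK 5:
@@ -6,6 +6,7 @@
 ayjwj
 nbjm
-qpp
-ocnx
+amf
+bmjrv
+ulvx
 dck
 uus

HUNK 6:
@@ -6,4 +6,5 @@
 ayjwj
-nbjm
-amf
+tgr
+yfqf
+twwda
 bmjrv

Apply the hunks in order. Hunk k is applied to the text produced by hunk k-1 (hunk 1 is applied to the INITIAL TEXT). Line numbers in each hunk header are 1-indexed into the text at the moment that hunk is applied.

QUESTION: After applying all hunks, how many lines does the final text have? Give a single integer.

Answer: 14

Derivation:
Hunk 1: at line 8 remove [myuyy,ufst] add [socny,kak,yof] -> 12 lines: ref arqd wui fyfdf oddn toasa qpp ocnx socny kak yof pgo
Hunk 2: at line 1 remove [arqd] add [apm] -> 12 lines: ref apm wui fyfdf oddn toasa qpp ocnx socny kak yof pgo
Hunk 3: at line 3 remove [oddn,toasa] add [upnf,ayjwj,nbjm] -> 13 lines: ref apm wui fyfdf upnf ayjwj nbjm qpp ocnx socny kak yof pgo
Hunk 4: at line 9 remove [socny,kak,yof] add [dck,uus] -> 12 lines: ref apm wui fyfdf upnf ayjwj nbjm qpp ocnx dck uus pgo
Hunk 5: at line 6 remove [qpp,ocnx] add [amf,bmjrv,ulvx] -> 13 lines: ref apm wui fyfdf upnf ayjwj nbjm amf bmjrv ulvx dck uus pgo
Hunk 6: at line 6 remove [nbjm,amf] add [tgr,yfqf,twwda] -> 14 lines: ref apm wui fyfdf upnf ayjwj tgr yfqf twwda bmjrv ulvx dck uus pgo
Final line count: 14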